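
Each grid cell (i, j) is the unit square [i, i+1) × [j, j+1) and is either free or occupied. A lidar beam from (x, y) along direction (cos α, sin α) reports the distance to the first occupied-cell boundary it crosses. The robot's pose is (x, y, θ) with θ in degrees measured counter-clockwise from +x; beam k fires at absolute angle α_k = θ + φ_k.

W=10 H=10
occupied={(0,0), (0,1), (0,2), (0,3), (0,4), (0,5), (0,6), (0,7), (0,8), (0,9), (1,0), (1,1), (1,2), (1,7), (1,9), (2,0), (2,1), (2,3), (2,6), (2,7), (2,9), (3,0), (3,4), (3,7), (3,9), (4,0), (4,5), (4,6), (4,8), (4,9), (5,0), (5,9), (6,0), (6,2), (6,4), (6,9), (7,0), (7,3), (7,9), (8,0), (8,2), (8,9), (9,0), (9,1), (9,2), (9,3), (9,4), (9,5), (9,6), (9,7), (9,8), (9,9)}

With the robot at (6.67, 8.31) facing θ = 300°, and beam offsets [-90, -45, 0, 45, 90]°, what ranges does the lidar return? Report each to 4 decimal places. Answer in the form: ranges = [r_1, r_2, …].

ranges = [2.6200, 7.5679, 4.6600, 2.4122, 1.3800]

beam 1: φ=-90°, α=210°
  cosα=-0.8660 sinα=-0.5000 | (6,8) | tMaxX 0.7736 tMaxY 0.6200 | tΔX 1.1547 tΔY 2.0000
    t=0.6200 [y] (6,7)
    t=0.7736 [x] (5,7)
    t=1.9283 [x] (4,7)
    t=2.6200 [y] (4,6) — stop
  → r_1 = 2.6200
beam 2: φ=-45°, α=255°
  cosα=-0.2588 sinα=-0.9659 | (6,8) | tMaxX 2.5887 tMaxY 0.3209 | tΔX 3.8637 tΔY 1.0353
    t=0.3209 [y] (6,7)
    t=1.3562 [y] (6,6)
    t=2.3915 [y] (6,5)
    t=2.5887 [x] (5,5)
    t=3.4268 [y] (5,4)
    t=4.4620 [y] (5,3)
    t=5.4973 [y] (5,2)
    t=6.4524 [x] (4,2)
    t=6.5326 [y] (4,1)
    t=7.5679 [y] (4,0) — stop
  → r_2 = 7.5679
beam 3: φ=0°, α=300°
  cosα=0.5000 sinα=-0.8660 | (6,8) | tMaxX 0.6600 tMaxY 0.3580 | tΔX 2.0000 tΔY 1.1547
    t=0.3580 [y] (6,7)
    t=0.6600 [x] (7,7)
    t=1.5127 [y] (7,6)
    t=2.6600 [x] (8,6)
    t=2.6674 [y] (8,5)
    t=3.8221 [y] (8,4)
    t=4.6600 [x] (9,4) — stop
  → r_3 = 4.6600
beam 4: φ=45°, α=345°
  cosα=0.9659 sinα=-0.2588 | (6,8) | tMaxX 0.3416 tMaxY 1.1977 | tΔX 1.0353 tΔY 3.8637
    t=0.3416 [x] (7,8)
    t=1.1977 [y] (7,7)
    t=1.3769 [x] (8,7)
    t=2.4122 [x] (9,7) — stop
  → r_4 = 2.4122
beam 5: φ=90°, α=30°
  cosα=0.8660 sinα=0.5000 | (6,8) | tMaxX 0.3811 tMaxY 1.3800 | tΔX 1.1547 tΔY 2.0000
    t=0.3811 [x] (7,8)
    t=1.3800 [y] (7,9) — stop
  → r_5 = 1.3800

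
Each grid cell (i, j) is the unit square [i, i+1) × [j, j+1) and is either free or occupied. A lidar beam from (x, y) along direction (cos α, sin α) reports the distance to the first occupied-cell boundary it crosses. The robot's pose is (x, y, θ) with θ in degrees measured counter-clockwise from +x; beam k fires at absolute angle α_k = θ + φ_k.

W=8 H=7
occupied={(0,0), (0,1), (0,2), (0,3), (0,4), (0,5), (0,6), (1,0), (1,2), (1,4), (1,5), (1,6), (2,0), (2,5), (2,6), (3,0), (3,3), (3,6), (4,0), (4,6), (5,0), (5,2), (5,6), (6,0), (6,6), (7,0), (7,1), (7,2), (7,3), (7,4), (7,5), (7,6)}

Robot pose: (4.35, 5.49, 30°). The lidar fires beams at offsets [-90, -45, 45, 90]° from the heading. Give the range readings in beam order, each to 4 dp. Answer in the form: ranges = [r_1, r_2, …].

ranges = [2.8752, 2.7435, 0.5280, 0.5889]

beam 1: φ=-90°, α=300°
  dir = (cos 300°, sin 300°) = (0.5000, -0.8660); from cell (4,5)
  next x-line at t=1.3000, next y-line at t=0.5658; Δt_x=2.0000, Δt_y=1.1547
    y: enter (4,4) at t=0.5658
    x: enter (5,4) at t=1.3000
    y: enter (5,3) at t=1.7205
    y: enter (5,2) at t=2.8752 ← occupied
  → r_1 = 2.8752
beam 2: φ=-45°, α=345°
  dir = (cos 345°, sin 345°) = (0.9659, -0.2588); from cell (4,5)
  next x-line at t=0.6729, next y-line at t=1.8932; Δt_x=1.0353, Δt_y=3.8637
    x: enter (5,5) at t=0.6729
    x: enter (6,5) at t=1.7082
    y: enter (6,4) at t=1.8932
    x: enter (7,4) at t=2.7435 ← occupied
  → r_2 = 2.7435
beam 3: φ=45°, α=75°
  dir = (cos 75°, sin 75°) = (0.2588, 0.9659); from cell (4,5)
  next x-line at t=2.5114, next y-line at t=0.5280; Δt_x=3.8637, Δt_y=1.0353
    y: enter (4,6) at t=0.5280 ← occupied
  → r_3 = 0.5280
beam 4: φ=90°, α=120°
  dir = (cos 120°, sin 120°) = (-0.5000, 0.8660); from cell (4,5)
  next x-line at t=0.7000, next y-line at t=0.5889; Δt_x=2.0000, Δt_y=1.1547
    y: enter (4,6) at t=0.5889 ← occupied
  → r_4 = 0.5889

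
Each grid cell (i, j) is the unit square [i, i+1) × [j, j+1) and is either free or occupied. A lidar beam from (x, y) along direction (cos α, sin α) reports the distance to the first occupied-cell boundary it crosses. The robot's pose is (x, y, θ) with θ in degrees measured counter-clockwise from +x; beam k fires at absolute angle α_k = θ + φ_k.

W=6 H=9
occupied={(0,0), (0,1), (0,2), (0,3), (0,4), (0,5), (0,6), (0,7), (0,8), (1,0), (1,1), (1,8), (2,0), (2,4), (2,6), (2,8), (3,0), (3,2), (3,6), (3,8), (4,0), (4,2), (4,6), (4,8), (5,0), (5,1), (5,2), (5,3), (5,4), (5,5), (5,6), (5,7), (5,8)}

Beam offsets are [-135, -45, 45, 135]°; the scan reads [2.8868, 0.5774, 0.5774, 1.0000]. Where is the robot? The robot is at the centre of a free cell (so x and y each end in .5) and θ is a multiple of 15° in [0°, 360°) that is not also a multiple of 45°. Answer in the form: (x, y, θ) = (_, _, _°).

(x, y, θ) = (4.5, 5.5, 15°)

The pose lattice has 21·16 = 336 candidates. Test each by forward raycasting.
  (4.5, 4.5, 240°): beam 1 = 1.5529 ≠ 2.8868 ✗
  (1.5, 5.5, 75°): beam 1 = 1.0000 ≠ 2.8868 ✗
  (1.5, 5.5, 345°): beam 1 = 0.5774 ≠ 2.8868 ✗
  …
  (4.5, 5.5, 15°): r_1=2.8868, r_2=0.5774, r_3=0.5774, r_4=1.0000 — all match ✓
Only this pose fits every beam.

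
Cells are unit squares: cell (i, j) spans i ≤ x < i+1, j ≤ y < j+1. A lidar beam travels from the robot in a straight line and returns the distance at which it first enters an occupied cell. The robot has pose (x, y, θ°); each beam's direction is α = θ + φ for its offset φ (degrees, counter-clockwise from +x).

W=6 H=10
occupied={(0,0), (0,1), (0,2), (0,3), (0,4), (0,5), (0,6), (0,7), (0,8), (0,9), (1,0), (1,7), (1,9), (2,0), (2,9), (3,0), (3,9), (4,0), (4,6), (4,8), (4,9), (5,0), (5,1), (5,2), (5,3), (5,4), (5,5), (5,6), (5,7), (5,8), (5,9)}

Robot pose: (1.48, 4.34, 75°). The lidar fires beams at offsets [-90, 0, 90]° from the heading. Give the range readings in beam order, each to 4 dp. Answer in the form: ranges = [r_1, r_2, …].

ranges = [3.6442, 4.8244, 0.4969]

beam 1: φ=-90°, α=345°
  dir = (cos 345°, sin 345°) = (0.9659, -0.2588); from cell (1,4)
  next x-line at t=0.5383, next y-line at t=1.3137; Δt_x=1.0353, Δt_y=3.8637
    x: enter (2,4) at t=0.5383
    y: enter (2,3) at t=1.3137
    x: enter (3,3) at t=1.5736
    x: enter (4,3) at t=2.6089
    x: enter (5,3) at t=3.6442 ← occupied
  → r_1 = 3.6442
beam 2: φ=0°, α=75°
  dir = (cos 75°, sin 75°) = (0.2588, 0.9659); from cell (1,4)
  next x-line at t=2.0091, next y-line at t=0.6833; Δt_x=3.8637, Δt_y=1.0353
    y: enter (1,5) at t=0.6833
    y: enter (1,6) at t=1.7186
    x: enter (2,6) at t=2.0091
    y: enter (2,7) at t=2.7538
    y: enter (2,8) at t=3.7891
    y: enter (2,9) at t=4.8244 ← occupied
  → r_2 = 4.8244
beam 3: φ=90°, α=165°
  dir = (cos 165°, sin 165°) = (-0.9659, 0.2588); from cell (1,4)
  next x-line at t=0.4969, next y-line at t=2.5500; Δt_x=1.0353, Δt_y=3.8637
    x: enter (0,4) at t=0.4969 ← occupied
  → r_3 = 0.4969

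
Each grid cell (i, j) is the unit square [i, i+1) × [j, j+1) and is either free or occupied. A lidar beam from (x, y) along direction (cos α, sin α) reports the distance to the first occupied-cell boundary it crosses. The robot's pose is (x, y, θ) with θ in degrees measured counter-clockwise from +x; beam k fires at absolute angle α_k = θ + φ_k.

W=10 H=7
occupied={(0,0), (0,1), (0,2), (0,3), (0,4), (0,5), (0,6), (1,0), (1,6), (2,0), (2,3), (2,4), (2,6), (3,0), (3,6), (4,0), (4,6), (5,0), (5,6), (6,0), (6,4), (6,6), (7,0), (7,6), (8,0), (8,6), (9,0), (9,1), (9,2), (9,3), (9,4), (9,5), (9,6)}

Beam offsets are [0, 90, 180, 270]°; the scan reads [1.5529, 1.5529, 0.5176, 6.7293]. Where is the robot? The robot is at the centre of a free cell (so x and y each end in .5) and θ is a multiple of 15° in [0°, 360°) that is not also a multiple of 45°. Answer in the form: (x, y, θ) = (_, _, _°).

(x, y, θ) = (2.5, 1.5, 105°)

The pose lattice has 37·16 = 592 candidates. Test each by forward raycasting.
  (7.5, 3.5, 60°): beam 1 = 2.8868 ≠ 1.5529 ✗
  (3.5, 4.5, 150°): beam 1 = 0.5774 ≠ 1.5529 ✗
  (2.5, 2.5, 15°): beam 1 = 6.7293 ≠ 1.5529 ✗
  (6.5, 3.5, 285°): beam 1 = 2.5882 ≠ 1.5529 ✗
  (8.5, 2.5, 330°): beam 1 = 0.5774 ≠ 1.5529 ✗
  …
  (2.5, 1.5, 105°): r_1=1.5529, r_2=1.5529, r_3=0.5176, r_4=6.7293 — all match ✓
Only this pose fits every beam.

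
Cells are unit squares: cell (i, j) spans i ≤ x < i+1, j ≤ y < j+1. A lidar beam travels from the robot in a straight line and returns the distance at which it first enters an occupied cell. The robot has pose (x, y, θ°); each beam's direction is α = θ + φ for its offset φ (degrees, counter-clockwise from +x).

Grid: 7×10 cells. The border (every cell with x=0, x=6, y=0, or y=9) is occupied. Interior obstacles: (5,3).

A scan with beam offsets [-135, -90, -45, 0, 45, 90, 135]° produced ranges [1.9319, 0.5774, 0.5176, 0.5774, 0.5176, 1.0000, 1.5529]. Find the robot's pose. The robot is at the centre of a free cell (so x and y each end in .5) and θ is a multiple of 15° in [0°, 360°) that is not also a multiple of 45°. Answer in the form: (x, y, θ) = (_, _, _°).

(x, y, θ) = (5.5, 1.5, 330°)

Candidates: 39 free-cell centres × 16 headings = 624 poses. Raycast each; keep the one whose scan matches to 4 dp.
  (2.5, 6.5, 30°): beam 1 = 5.6940 ≠ 1.9319 ✗
  (5.5, 4.5, 75°): beam 1 = 0.5774 ≠ 1.9319 ✗
  (5.5, 7.5, 255°): beam 1 = 1.7321 ≠ 1.9319 ✗
  (2.5, 7.5, 195°): beam 1 = 1.7321 ≠ 1.9319 ✗
  …
  (5.5, 1.5, 330°): r_1=1.9319, r_2=0.5774, r_3=0.5176, r_4=0.5774, r_5=0.5176, r_6=1.0000, r_7=1.5529 — all match ✓
Unique over the lattice → pose = (5.5, 1.5, 330°).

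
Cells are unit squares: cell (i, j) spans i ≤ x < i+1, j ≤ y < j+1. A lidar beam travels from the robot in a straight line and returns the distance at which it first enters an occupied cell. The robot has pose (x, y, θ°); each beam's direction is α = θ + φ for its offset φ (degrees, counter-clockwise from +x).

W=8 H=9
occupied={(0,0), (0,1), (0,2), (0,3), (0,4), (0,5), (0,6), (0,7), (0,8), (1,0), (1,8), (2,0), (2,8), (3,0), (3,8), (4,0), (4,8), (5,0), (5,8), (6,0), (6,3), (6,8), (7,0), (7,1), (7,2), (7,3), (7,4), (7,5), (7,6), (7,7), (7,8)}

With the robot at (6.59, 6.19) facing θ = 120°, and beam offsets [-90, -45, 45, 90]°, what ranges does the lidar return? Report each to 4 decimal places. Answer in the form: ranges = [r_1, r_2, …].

beam 1: φ=-90°, α=30°
  d=(0.8660,0.5000)  start (6,6)  tX=0.4734 tY=1.6200  stride 1/|dx|=1.1547 1/|dy|=2.0000
    cross x-line → (7,6), t=0.4734 (wall)
  → r_1 = 0.4734
beam 2: φ=-45°, α=75°
  d=(0.2588,0.9659)  start (6,6)  tX=1.5841 tY=0.8386  stride 1/|dx|=3.8637 1/|dy|=1.0353
    cross y-line → (6,7), t=0.8386
    cross x-line → (7,7), t=1.5841 (wall)
  → r_2 = 1.5841
beam 3: φ=45°, α=165°
  d=(-0.9659,0.2588)  start (6,6)  tX=0.6108 tY=3.1296  stride 1/|dx|=1.0353 1/|dy|=3.8637
    cross x-line → (5,6), t=0.6108
    cross x-line → (4,6), t=1.6461
    cross x-line → (3,6), t=2.6814
    cross y-line → (3,7), t=3.1296
    cross x-line → (2,7), t=3.7166
    cross x-line → (1,7), t=4.7519
    cross x-line → (0,7), t=5.7872 (wall)
  → r_3 = 5.7872
beam 4: φ=90°, α=210°
  d=(-0.8660,-0.5000)  start (6,6)  tX=0.6813 tY=0.3800  stride 1/|dx|=1.1547 1/|dy|=2.0000
    cross y-line → (6,5), t=0.3800
    cross x-line → (5,5), t=0.6813
    cross x-line → (4,5), t=1.8360
    cross y-line → (4,4), t=2.3800
    cross x-line → (3,4), t=2.9907
    cross x-line → (2,4), t=4.1454
    cross y-line → (2,3), t=4.3800
    cross x-line → (1,3), t=5.3001
    cross y-line → (1,2), t=6.3800
    cross x-line → (0,2), t=6.4548 (wall)
  → r_4 = 6.4548

ranges = [0.4734, 1.5841, 5.7872, 6.4548]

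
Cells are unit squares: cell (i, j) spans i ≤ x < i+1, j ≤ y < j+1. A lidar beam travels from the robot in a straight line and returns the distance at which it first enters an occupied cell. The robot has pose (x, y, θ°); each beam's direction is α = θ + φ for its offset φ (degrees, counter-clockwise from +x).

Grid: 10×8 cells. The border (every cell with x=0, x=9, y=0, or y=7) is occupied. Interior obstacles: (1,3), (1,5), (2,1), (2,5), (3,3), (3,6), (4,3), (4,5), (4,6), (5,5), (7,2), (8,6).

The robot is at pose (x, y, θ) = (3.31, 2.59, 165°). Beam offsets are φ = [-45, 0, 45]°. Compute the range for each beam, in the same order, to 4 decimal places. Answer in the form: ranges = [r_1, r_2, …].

ranges = [0.4734, 1.5841, 1.1800]

beam 1: φ=-45°, α=120°
  cosα=-0.5000 sinα=0.8660 | (3,2) | tMaxX 0.6200 tMaxY 0.4734 | tΔX 2.0000 tΔY 1.1547
    t=0.4734 [y] (3,3) — stop
  → r_1 = 0.4734
beam 2: φ=0°, α=165°
  cosα=-0.9659 sinα=0.2588 | (3,2) | tMaxX 0.3209 tMaxY 1.5841 | tΔX 1.0353 tΔY 3.8637
    t=0.3209 [x] (2,2)
    t=1.3562 [x] (1,2)
    t=1.5841 [y] (1,3) — stop
  → r_2 = 1.5841
beam 3: φ=45°, α=210°
  cosα=-0.8660 sinα=-0.5000 | (3,2) | tMaxX 0.3580 tMaxY 1.1800 | tΔX 1.1547 tΔY 2.0000
    t=0.3580 [x] (2,2)
    t=1.1800 [y] (2,1) — stop
  → r_3 = 1.1800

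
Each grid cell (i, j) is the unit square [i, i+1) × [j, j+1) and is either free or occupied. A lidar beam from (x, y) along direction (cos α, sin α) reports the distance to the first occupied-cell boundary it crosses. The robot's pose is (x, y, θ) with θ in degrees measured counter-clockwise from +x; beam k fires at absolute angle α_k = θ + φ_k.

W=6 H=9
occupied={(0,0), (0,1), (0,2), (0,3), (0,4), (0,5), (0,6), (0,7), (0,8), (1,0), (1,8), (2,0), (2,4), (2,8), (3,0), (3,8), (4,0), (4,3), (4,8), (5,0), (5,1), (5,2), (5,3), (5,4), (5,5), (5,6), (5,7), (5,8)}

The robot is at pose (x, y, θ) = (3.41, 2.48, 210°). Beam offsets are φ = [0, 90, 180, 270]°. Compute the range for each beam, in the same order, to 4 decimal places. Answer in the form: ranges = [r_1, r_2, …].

beam 1: φ=0°, α=210°
  d=(-0.8660,-0.5000)  start (3,2)  tX=0.4734 tY=0.9600  stride 1/|dx|=1.1547 1/|dy|=2.0000
    cross x-line → (2,2), t=0.4734
    cross y-line → (2,1), t=0.9600
    cross x-line → (1,1), t=1.6281
    cross x-line → (0,1), t=2.7828 (wall)
  → r_1 = 2.7828
beam 2: φ=90°, α=300°
  d=(0.5000,-0.8660)  start (3,2)  tX=1.1800 tY=0.5543  stride 1/|dx|=2.0000 1/|dy|=1.1547
    cross y-line → (3,1), t=0.5543
    cross x-line → (4,1), t=1.1800
    cross y-line → (4,0), t=1.7090 (wall)
  → r_2 = 1.7090
beam 3: φ=180°, α=30°
  d=(0.8660,0.5000)  start (3,2)  tX=0.6813 tY=1.0400  stride 1/|dx|=1.1547 1/|dy|=2.0000
    cross x-line → (4,2), t=0.6813
    cross y-line → (4,3), t=1.0400 (wall)
  → r_3 = 1.0400
beam 4: φ=270°, α=120°
  d=(-0.5000,0.8660)  start (3,2)  tX=0.8200 tY=0.6004  stride 1/|dx|=2.0000 1/|dy|=1.1547
    cross y-line → (3,3), t=0.6004
    cross x-line → (2,3), t=0.8200
    cross y-line → (2,4), t=1.7551 (wall)
  → r_4 = 1.7551

ranges = [2.7828, 1.7090, 1.0400, 1.7551]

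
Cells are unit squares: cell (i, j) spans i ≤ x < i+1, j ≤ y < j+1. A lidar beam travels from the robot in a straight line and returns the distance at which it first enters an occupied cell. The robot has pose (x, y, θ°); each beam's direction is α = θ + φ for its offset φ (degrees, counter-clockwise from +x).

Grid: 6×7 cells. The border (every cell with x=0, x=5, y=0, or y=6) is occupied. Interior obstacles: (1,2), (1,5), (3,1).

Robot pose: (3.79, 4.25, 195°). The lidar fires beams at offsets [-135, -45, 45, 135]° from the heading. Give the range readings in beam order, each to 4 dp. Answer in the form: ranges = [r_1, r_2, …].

ranges = [2.0207, 2.0669, 3.7528, 1.3972]

beam 1: φ=-135°, α=60°
  cosα=0.5000 sinα=0.8660 | (3,4) | tMaxX 0.4200 tMaxY 0.8660 | tΔX 2.0000 tΔY 1.1547
    t=0.4200 [x] (4,4)
    t=0.8660 [y] (4,5)
    t=2.0207 [y] (4,6) — stop
  → r_1 = 2.0207
beam 2: φ=-45°, α=150°
  cosα=-0.8660 sinα=0.5000 | (3,4) | tMaxX 0.9122 tMaxY 1.5000 | tΔX 1.1547 tΔY 2.0000
    t=0.9122 [x] (2,4)
    t=1.5000 [y] (2,5)
    t=2.0669 [x] (1,5) — stop
  → r_2 = 2.0669
beam 3: φ=45°, α=240°
  cosα=-0.5000 sinα=-0.8660 | (3,4) | tMaxX 1.5800 tMaxY 0.2887 | tΔX 2.0000 tΔY 1.1547
    t=0.2887 [y] (3,3)
    t=1.4434 [y] (3,2)
    t=1.5800 [x] (2,2)
    t=2.5981 [y] (2,1)
    t=3.5800 [x] (1,1)
    t=3.7528 [y] (1,0) — stop
  → r_3 = 3.7528
beam 4: φ=135°, α=330°
  cosα=0.8660 sinα=-0.5000 | (3,4) | tMaxX 0.2425 tMaxY 0.5000 | tΔX 1.1547 tΔY 2.0000
    t=0.2425 [x] (4,4)
    t=0.5000 [y] (4,3)
    t=1.3972 [x] (5,3) — stop
  → r_4 = 1.3972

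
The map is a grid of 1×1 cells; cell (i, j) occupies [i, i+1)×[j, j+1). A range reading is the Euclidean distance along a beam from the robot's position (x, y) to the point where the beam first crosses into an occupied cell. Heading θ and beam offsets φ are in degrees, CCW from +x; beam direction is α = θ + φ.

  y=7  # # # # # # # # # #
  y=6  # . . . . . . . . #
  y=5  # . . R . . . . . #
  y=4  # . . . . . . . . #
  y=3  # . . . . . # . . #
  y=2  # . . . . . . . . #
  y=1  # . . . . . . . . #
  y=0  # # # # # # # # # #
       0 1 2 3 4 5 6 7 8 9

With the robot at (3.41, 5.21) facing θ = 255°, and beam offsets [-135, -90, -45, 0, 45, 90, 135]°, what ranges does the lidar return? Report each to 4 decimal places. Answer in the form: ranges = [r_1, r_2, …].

beam 1: φ=-135°, α=120°
  cosα=-0.5000 sinα=0.8660 | (3,5) | tMaxX 0.8200 tMaxY 0.9122 | tΔX 2.0000 tΔY 1.1547
    t=0.8200 [x] (2,5)
    t=0.9122 [y] (2,6)
    t=2.0669 [y] (2,7) — stop
  → r_1 = 2.0669
beam 2: φ=-90°, α=165°
  cosα=-0.9659 sinα=0.2588 | (3,5) | tMaxX 0.4245 tMaxY 3.0523 | tΔX 1.0353 tΔY 3.8637
    t=0.4245 [x] (2,5)
    t=1.4597 [x] (1,5)
    t=2.4950 [x] (0,5) — stop
  → r_2 = 2.4950
beam 3: φ=-45°, α=210°
  cosα=-0.8660 sinα=-0.5000 | (3,5) | tMaxX 0.4734 tMaxY 0.4200 | tΔX 1.1547 tΔY 2.0000
    t=0.4200 [y] (3,4)
    t=0.4734 [x] (2,4)
    t=1.6281 [x] (1,4)
    t=2.4200 [y] (1,3)
    t=2.7828 [x] (0,3) — stop
  → r_3 = 2.7828
beam 4: φ=0°, α=255°
  cosα=-0.2588 sinα=-0.9659 | (3,5) | tMaxX 1.5841 tMaxY 0.2174 | tΔX 3.8637 tΔY 1.0353
    t=0.2174 [y] (3,4)
    t=1.2527 [y] (3,3)
    t=1.5841 [x] (2,3)
    t=2.2880 [y] (2,2)
    t=3.3232 [y] (2,1)
    t=4.3585 [y] (2,0) — stop
  → r_4 = 4.3585
beam 5: φ=45°, α=300°
  cosα=0.5000 sinα=-0.8660 | (3,5) | tMaxX 1.1800 tMaxY 0.2425 | tΔX 2.0000 tΔY 1.1547
    t=0.2425 [y] (3,4)
    t=1.1800 [x] (4,4)
    t=1.3972 [y] (4,3)
    t=2.5519 [y] (4,2)
    t=3.1800 [x] (5,2)
    t=3.7066 [y] (5,1)
    t=4.8613 [y] (5,0) — stop
  → r_5 = 4.8613
beam 6: φ=90°, α=345°
  cosα=0.9659 sinα=-0.2588 | (3,5) | tMaxX 0.6108 tMaxY 0.8114 | tΔX 1.0353 tΔY 3.8637
    t=0.6108 [x] (4,5)
    t=0.8114 [y] (4,4)
    t=1.6461 [x] (5,4)
    t=2.6814 [x] (6,4)
    t=3.7166 [x] (7,4)
    t=4.6751 [y] (7,3)
    t=4.7519 [x] (8,3)
    t=5.7872 [x] (9,3) — stop
  → r_6 = 5.7872
beam 7: φ=135°, α=30°
  cosα=0.8660 sinα=0.5000 | (3,5) | tMaxX 0.6813 tMaxY 1.5800 | tΔX 1.1547 tΔY 2.0000
    t=0.6813 [x] (4,5)
    t=1.5800 [y] (4,6)
    t=1.8360 [x] (5,6)
    t=2.9907 [x] (6,6)
    t=3.5800 [y] (6,7) — stop
  → r_7 = 3.5800

ranges = [2.0669, 2.4950, 2.7828, 4.3585, 4.8613, 5.7872, 3.5800]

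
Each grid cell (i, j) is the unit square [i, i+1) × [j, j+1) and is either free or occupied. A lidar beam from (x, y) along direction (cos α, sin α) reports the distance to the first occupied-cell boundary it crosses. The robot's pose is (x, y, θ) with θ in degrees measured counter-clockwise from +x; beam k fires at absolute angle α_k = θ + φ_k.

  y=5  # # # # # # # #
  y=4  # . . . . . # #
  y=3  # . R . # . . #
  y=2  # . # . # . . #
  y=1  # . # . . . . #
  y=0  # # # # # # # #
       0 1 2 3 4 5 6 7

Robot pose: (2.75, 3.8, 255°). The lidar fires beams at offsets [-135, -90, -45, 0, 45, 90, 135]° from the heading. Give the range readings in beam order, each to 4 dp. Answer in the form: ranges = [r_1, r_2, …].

ranges = [1.3856, 1.8117, 2.0207, 0.8282, 3.2332, 1.2941, 2.4000]

beam 1: φ=-135°, α=120°
  dir = (cos 120°, sin 120°) = (-0.5000, 0.8660); from cell (2,3)
  next x-line at t=1.5000, next y-line at t=0.2309; Δt_x=2.0000, Δt_y=1.1547
    y: enter (2,4) at t=0.2309
    y: enter (2,5) at t=1.3856 ← occupied
  → r_1 = 1.3856
beam 2: φ=-90°, α=165°
  dir = (cos 165°, sin 165°) = (-0.9659, 0.2588); from cell (2,3)
  next x-line at t=0.7765, next y-line at t=0.7727; Δt_x=1.0353, Δt_y=3.8637
    y: enter (2,4) at t=0.7727
    x: enter (1,4) at t=0.7765
    x: enter (0,4) at t=1.8117 ← occupied
  → r_2 = 1.8117
beam 3: φ=-45°, α=210°
  dir = (cos 210°, sin 210°) = (-0.8660, -0.5000); from cell (2,3)
  next x-line at t=0.8660, next y-line at t=1.6000; Δt_x=1.1547, Δt_y=2.0000
    x: enter (1,3) at t=0.8660
    y: enter (1,2) at t=1.6000
    x: enter (0,2) at t=2.0207 ← occupied
  → r_3 = 2.0207
beam 4: φ=0°, α=255°
  dir = (cos 255°, sin 255°) = (-0.2588, -0.9659); from cell (2,3)
  next x-line at t=2.8978, next y-line at t=0.8282; Δt_x=3.8637, Δt_y=1.0353
    y: enter (2,2) at t=0.8282 ← occupied
  → r_4 = 0.8282
beam 5: φ=45°, α=300°
  dir = (cos 300°, sin 300°) = (0.5000, -0.8660); from cell (2,3)
  next x-line at t=0.5000, next y-line at t=0.9238; Δt_x=2.0000, Δt_y=1.1547
    x: enter (3,3) at t=0.5000
    y: enter (3,2) at t=0.9238
    y: enter (3,1) at t=2.0785
    x: enter (4,1) at t=2.5000
    y: enter (4,0) at t=3.2332 ← occupied
  → r_5 = 3.2332
beam 6: φ=90°, α=345°
  dir = (cos 345°, sin 345°) = (0.9659, -0.2588); from cell (2,3)
  next x-line at t=0.2588, next y-line at t=3.0910; Δt_x=1.0353, Δt_y=3.8637
    x: enter (3,3) at t=0.2588
    x: enter (4,3) at t=1.2941 ← occupied
  → r_6 = 1.2941
beam 7: φ=135°, α=30°
  dir = (cos 30°, sin 30°) = (0.8660, 0.5000); from cell (2,3)
  next x-line at t=0.2887, next y-line at t=0.4000; Δt_x=1.1547, Δt_y=2.0000
    x: enter (3,3) at t=0.2887
    y: enter (3,4) at t=0.4000
    x: enter (4,4) at t=1.4434
    y: enter (4,5) at t=2.4000 ← occupied
  → r_7 = 2.4000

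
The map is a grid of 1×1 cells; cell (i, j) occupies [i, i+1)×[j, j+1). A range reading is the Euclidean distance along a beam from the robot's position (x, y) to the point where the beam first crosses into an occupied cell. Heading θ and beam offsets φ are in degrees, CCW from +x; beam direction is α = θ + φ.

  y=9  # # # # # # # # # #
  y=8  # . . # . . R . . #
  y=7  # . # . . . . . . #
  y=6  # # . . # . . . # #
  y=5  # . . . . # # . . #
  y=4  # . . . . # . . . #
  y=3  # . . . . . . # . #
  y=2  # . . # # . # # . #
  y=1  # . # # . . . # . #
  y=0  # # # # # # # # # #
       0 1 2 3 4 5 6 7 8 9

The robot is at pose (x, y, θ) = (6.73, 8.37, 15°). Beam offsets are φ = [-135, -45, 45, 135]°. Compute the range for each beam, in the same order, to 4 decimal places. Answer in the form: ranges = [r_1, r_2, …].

beam 1: φ=-135°, α=240°
  direction (-0.5000, -0.8660); cell (6,8); t to first gridline: x 1.4600, y 0.4272 (then +2.0000 / +1.1547)
    (6,7) via y @ 0.4272
    (5,7) via x @ 1.4600
    (5,6) via y @ 1.5819
    (5,5) via y @ 2.7366  # hit
  → r_1 = 2.7366
beam 2: φ=-45°, α=330°
  direction (0.8660, -0.5000); cell (6,8); t to first gridline: x 0.3118, y 0.7400 (then +1.1547 / +2.0000)
    (7,8) via x @ 0.3118
    (7,7) via y @ 0.7400
    (8,7) via x @ 1.4665
    (9,7) via x @ 2.6212  # hit
  → r_2 = 2.6212
beam 3: φ=45°, α=60°
  direction (0.5000, 0.8660); cell (6,8); t to first gridline: x 0.5400, y 0.7275 (then +2.0000 / +1.1547)
    (7,8) via x @ 0.5400
    (7,9) via y @ 0.7275  # hit
  → r_3 = 0.7275
beam 4: φ=135°, α=150°
  direction (-0.8660, 0.5000); cell (6,8); t to first gridline: x 0.8429, y 1.2600 (then +1.1547 / +2.0000)
    (5,8) via x @ 0.8429
    (5,9) via y @ 1.2600  # hit
  → r_4 = 1.2600

ranges = [2.7366, 2.6212, 0.7275, 1.2600]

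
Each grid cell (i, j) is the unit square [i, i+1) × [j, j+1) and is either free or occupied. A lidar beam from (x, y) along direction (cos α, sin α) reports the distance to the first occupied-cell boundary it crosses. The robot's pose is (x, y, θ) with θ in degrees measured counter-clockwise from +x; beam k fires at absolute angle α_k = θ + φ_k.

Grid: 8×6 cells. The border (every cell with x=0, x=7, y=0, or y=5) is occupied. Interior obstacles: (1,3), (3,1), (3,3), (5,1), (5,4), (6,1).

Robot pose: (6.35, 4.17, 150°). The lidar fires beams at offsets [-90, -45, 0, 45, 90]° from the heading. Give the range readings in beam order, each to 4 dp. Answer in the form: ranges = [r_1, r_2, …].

beam 1: φ=-90°, α=60°
  cosα=0.5000 sinα=0.8660 | (6,4) | tMaxX 1.3000 tMaxY 0.9584 | tΔX 2.0000 tΔY 1.1547
    t=0.9584 [y] (6,5) — stop
  → r_1 = 0.9584
beam 2: φ=-45°, α=105°
  cosα=-0.2588 sinα=0.9659 | (6,4) | tMaxX 1.3523 tMaxY 0.8593 | tΔX 3.8637 tΔY 1.0353
    t=0.8593 [y] (6,5) — stop
  → r_2 = 0.8593
beam 3: φ=0°, α=150°
  cosα=-0.8660 sinα=0.5000 | (6,4) | tMaxX 0.4041 tMaxY 1.6600 | tΔX 1.1547 tΔY 2.0000
    t=0.4041 [x] (5,4) — stop
  → r_3 = 0.4041
beam 4: φ=45°, α=195°
  cosα=-0.9659 sinα=-0.2588 | (6,4) | tMaxX 0.3623 tMaxY 0.6568 | tΔX 1.0353 tΔY 3.8637
    t=0.3623 [x] (5,4) — stop
  → r_4 = 0.3623
beam 5: φ=90°, α=240°
  cosα=-0.5000 sinα=-0.8660 | (6,4) | tMaxX 0.7000 tMaxY 0.1963 | tΔX 2.0000 tΔY 1.1547
    t=0.1963 [y] (6,3)
    t=0.7000 [x] (5,3)
    t=1.3510 [y] (5,2)
    t=2.5057 [y] (5,1) — stop
  → r_5 = 2.5057

ranges = [0.9584, 0.8593, 0.4041, 0.3623, 2.5057]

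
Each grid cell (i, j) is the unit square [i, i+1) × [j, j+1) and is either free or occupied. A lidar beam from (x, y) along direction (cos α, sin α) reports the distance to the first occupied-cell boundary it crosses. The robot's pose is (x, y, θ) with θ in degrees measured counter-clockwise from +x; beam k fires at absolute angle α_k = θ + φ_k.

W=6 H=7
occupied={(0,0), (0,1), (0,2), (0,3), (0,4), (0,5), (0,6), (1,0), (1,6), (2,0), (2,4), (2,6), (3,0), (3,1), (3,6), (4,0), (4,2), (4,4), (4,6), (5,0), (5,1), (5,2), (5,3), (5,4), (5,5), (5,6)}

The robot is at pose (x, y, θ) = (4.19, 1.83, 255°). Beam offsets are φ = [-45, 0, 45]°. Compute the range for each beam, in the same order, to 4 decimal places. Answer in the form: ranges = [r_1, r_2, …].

beam 1: φ=-45°, α=210°
  cosα=-0.8660 sinα=-0.5000 | (4,1) | tMaxX 0.2194 tMaxY 1.6600 | tΔX 1.1547 tΔY 2.0000
    t=0.2194 [x] (3,1) — stop
  → r_1 = 0.2194
beam 2: φ=0°, α=255°
  cosα=-0.2588 sinα=-0.9659 | (4,1) | tMaxX 0.7341 tMaxY 0.8593 | tΔX 3.8637 tΔY 1.0353
    t=0.7341 [x] (3,1) — stop
  → r_2 = 0.7341
beam 3: φ=45°, α=300°
  cosα=0.5000 sinα=-0.8660 | (4,1) | tMaxX 1.6200 tMaxY 0.9584 | tΔX 2.0000 tΔY 1.1547
    t=0.9584 [y] (4,0) — stop
  → r_3 = 0.9584

ranges = [0.2194, 0.7341, 0.9584]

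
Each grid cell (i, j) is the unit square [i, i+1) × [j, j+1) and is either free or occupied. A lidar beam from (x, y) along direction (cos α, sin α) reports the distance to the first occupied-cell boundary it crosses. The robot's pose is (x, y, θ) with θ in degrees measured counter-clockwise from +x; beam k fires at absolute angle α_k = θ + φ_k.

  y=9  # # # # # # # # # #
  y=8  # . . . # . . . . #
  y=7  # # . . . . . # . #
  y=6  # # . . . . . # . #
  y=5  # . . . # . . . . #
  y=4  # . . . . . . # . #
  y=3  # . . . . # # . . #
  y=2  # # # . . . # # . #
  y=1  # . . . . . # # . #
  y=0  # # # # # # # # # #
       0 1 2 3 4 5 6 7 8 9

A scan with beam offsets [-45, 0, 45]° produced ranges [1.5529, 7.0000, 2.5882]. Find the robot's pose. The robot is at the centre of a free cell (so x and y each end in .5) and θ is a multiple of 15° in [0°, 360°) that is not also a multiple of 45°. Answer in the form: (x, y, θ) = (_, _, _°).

The pose lattice has 49·16 = 784 candidates. Test each by forward raycasting.
  (2.5, 4.5, 30°): beam 1 = 2.5882 ≠ 1.5529 ✗
  (8.5, 3.5, 60°): beam 1 = 0.5176 ≠ 1.5529 ✗
  (1.5, 4.5, 345°): beam 1 = 1.7321 ≠ 1.5529 ✗
  …
  (5.5, 1.5, 120°): r_1=1.5529, r_2=7.0000, r_3=2.5882 — all match ✓
Unique over the lattice → pose = (5.5, 1.5, 120°).

(x, y, θ) = (5.5, 1.5, 120°)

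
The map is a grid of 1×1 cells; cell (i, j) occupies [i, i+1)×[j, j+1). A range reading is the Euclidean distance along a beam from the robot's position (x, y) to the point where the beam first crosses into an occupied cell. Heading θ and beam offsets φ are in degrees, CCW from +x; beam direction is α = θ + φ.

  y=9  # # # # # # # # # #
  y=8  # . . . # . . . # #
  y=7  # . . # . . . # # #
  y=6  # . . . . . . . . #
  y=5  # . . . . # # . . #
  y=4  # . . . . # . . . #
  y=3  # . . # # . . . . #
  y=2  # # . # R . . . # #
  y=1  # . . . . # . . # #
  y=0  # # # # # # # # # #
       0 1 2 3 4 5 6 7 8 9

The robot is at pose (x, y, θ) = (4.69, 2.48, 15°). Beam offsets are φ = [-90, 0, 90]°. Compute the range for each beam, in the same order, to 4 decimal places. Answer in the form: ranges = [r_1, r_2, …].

beam 1: φ=-90°, α=285°
  dir = (cos 285°, sin 285°) = (0.2588, -0.9659); from cell (4,2)
  next x-line at t=1.1977, next y-line at t=0.4969; Δt_x=3.8637, Δt_y=1.0353
    y: enter (4,1) at t=0.4969
    x: enter (5,1) at t=1.1977 ← occupied
  → r_1 = 1.1977
beam 2: φ=0°, α=15°
  dir = (cos 15°, sin 15°) = (0.9659, 0.2588); from cell (4,2)
  next x-line at t=0.3209, next y-line at t=2.0091; Δt_x=1.0353, Δt_y=3.8637
    x: enter (5,2) at t=0.3209
    x: enter (6,2) at t=1.3562
    y: enter (6,3) at t=2.0091
    x: enter (7,3) at t=2.3915
    x: enter (8,3) at t=3.4268
    x: enter (9,3) at t=4.4620 ← occupied
  → r_2 = 4.4620
beam 3: φ=90°, α=105°
  dir = (cos 105°, sin 105°) = (-0.2588, 0.9659); from cell (4,2)
  next x-line at t=2.6660, next y-line at t=0.5383; Δt_x=3.8637, Δt_y=1.0353
    y: enter (4,3) at t=0.5383 ← occupied
  → r_3 = 0.5383

ranges = [1.1977, 4.4620, 0.5383]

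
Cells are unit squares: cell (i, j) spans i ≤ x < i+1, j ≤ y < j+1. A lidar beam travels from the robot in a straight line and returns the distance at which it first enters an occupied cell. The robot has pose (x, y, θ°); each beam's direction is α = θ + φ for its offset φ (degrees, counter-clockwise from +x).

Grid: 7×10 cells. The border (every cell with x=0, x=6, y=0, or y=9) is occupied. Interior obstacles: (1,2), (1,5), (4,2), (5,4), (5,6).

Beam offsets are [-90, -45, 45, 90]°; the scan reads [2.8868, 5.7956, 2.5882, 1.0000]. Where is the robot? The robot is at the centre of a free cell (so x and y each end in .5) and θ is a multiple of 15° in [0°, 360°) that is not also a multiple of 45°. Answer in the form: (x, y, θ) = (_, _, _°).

(x, y, θ) = (3.5, 8.5, 300°)

The pose lattice has 35·16 = 560 candidates. Test each by forward raycasting.
  (3.5, 7.5, 195°): beam 1 = 1.5529 ≠ 2.8868 ✗
  (2.5, 2.5, 210°): beam 2 = 0.5176 ≠ 5.7956 ✗
  (3.5, 8.5, 330°): beam 1 = 3.0000 ≠ 2.8868 ✗
  (2.5, 2.5, 105°): beam 1 = 1.5529 ≠ 2.8868 ✗
  …
  (3.5, 8.5, 300°): r_1=2.8868, r_2=5.7956, r_3=2.5882, r_4=1.0000 — all match ✓
Unique over the lattice → pose = (3.5, 8.5, 300°).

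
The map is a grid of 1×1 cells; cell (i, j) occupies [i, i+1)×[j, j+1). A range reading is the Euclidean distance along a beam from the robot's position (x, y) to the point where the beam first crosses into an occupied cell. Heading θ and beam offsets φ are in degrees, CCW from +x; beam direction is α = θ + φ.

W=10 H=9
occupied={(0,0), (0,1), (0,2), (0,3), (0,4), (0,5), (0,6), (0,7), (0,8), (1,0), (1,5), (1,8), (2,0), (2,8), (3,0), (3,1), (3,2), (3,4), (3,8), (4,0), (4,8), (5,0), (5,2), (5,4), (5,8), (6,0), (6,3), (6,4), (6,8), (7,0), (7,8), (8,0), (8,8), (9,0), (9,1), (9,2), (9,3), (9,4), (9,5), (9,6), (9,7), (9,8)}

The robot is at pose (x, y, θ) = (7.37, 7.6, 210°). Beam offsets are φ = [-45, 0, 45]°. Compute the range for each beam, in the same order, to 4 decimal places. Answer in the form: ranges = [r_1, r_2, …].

beam 1: φ=-45°, α=165°
  direction (-0.9659, 0.2588); cell (7,7); t to first gridline: x 0.3831, y 1.5455 (then +1.0353 / +3.8637)
    (6,7) via x @ 0.3831
    (5,7) via x @ 1.4183
    (5,8) via y @ 1.5455  # hit
  → r_1 = 1.5455
beam 2: φ=0°, α=210°
  direction (-0.8660, -0.5000); cell (7,7); t to first gridline: x 0.4272, y 1.2000 (then +1.1547 / +2.0000)
    (6,7) via x @ 0.4272
    (6,6) via y @ 1.2000
    (5,6) via x @ 1.5819
    (4,6) via x @ 2.7366
    (4,5) via y @ 3.2000
    (3,5) via x @ 3.8913
    (2,5) via x @ 5.0460
    (2,4) via y @ 5.2000
    (1,4) via x @ 6.2007
    (1,3) via y @ 7.2000
    (0,3) via x @ 7.3554  # hit
  → r_2 = 7.3554
beam 3: φ=45°, α=255°
  direction (-0.2588, -0.9659); cell (7,7); t to first gridline: x 1.4296, y 0.6212 (then +3.8637 / +1.0353)
    (7,6) via y @ 0.6212
    (6,6) via x @ 1.4296
    (6,5) via y @ 1.6564
    (6,4) via y @ 2.6917  # hit
  → r_3 = 2.6917

ranges = [1.5455, 7.3554, 2.6917]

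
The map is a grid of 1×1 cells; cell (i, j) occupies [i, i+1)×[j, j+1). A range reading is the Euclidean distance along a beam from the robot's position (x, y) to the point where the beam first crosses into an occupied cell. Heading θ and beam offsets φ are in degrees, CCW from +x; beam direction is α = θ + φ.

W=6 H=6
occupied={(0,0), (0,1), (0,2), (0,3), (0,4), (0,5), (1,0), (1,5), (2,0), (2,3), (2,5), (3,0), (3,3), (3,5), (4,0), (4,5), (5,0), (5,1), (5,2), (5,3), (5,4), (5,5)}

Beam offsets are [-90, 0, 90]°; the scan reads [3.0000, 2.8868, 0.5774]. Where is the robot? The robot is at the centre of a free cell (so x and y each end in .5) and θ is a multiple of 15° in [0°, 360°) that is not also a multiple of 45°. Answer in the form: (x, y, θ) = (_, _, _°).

(x, y, θ) = (3.5, 1.5, 150°)

Candidates: 14 free-cell centres × 16 headings = 224 poses. Raycast each; keep the one whose scan matches to 4 dp.
  (1.5, 2.5, 150°): beam 1 = 1.0000 ≠ 3.0000 ✗
  (1.5, 3.5, 165°): beam 1 = 1.5529 ≠ 3.0000 ✗
  (4.5, 4.5, 345°): beam 1 = 3.6235 ≠ 3.0000 ✗
  (4.5, 4.5, 285°): beam 1 = 1.9319 ≠ 3.0000 ✗
  (4.5, 1.5, 300°): beam 1 = 1.0000 ≠ 3.0000 ✗
  …
  (3.5, 1.5, 150°): r_1=3.0000, r_2=2.8868, r_3=0.5774 — all match ✓
Unique over the lattice → pose = (3.5, 1.5, 150°).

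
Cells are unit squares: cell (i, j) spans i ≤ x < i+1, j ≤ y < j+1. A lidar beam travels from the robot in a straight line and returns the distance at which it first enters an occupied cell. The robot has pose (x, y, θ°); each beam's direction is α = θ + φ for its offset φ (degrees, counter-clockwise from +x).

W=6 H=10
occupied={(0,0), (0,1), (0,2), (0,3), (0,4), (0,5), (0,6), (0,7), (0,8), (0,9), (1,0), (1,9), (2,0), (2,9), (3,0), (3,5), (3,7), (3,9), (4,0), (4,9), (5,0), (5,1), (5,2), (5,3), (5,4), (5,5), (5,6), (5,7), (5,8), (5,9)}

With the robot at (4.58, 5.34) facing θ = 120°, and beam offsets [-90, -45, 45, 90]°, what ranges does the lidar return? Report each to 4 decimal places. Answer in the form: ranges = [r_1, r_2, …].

beam 1: φ=-90°, α=30°
  d=(0.8660,0.5000)  start (4,5)  tX=0.4850 tY=1.3200  stride 1/|dx|=1.1547 1/|dy|=2.0000
    cross x-line → (5,5), t=0.4850 (wall)
  → r_1 = 0.4850
beam 2: φ=-45°, α=75°
  d=(0.2588,0.9659)  start (4,5)  tX=1.6228 tY=0.6833  stride 1/|dx|=3.8637 1/|dy|=1.0353
    cross y-line → (4,6), t=0.6833
    cross x-line → (5,6), t=1.6228 (wall)
  → r_2 = 1.6228
beam 3: φ=45°, α=165°
  d=(-0.9659,0.2588)  start (4,5)  tX=0.6005 tY=2.5500  stride 1/|dx|=1.0353 1/|dy|=3.8637
    cross x-line → (3,5), t=0.6005 (wall)
  → r_3 = 0.6005
beam 4: φ=90°, α=210°
  d=(-0.8660,-0.5000)  start (4,5)  tX=0.6697 tY=0.6800  stride 1/|dx|=1.1547 1/|dy|=2.0000
    cross x-line → (3,5), t=0.6697 (wall)
  → r_4 = 0.6697

ranges = [0.4850, 1.6228, 0.6005, 0.6697]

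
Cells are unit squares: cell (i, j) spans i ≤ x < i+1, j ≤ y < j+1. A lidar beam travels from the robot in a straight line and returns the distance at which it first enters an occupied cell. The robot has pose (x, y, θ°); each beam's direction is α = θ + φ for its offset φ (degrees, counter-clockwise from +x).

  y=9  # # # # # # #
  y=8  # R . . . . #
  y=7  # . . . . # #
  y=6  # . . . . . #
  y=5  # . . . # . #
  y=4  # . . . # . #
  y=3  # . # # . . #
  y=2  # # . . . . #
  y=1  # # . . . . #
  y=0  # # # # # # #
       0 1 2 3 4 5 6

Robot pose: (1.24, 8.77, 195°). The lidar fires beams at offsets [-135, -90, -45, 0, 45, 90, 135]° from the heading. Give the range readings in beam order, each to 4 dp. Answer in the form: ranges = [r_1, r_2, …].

beam 1: φ=-135°, α=60°
  direction (0.5000, 0.8660); cell (1,8); t to first gridline: x 1.5200, y 0.2656 (then +2.0000 / +1.1547)
    (1,9) via y @ 0.2656  # hit
  → r_1 = 0.2656
beam 2: φ=-90°, α=105°
  direction (-0.2588, 0.9659); cell (1,8); t to first gridline: x 0.9273, y 0.2381 (then +3.8637 / +1.0353)
    (1,9) via y @ 0.2381  # hit
  → r_2 = 0.2381
beam 3: φ=-45°, α=150°
  direction (-0.8660, 0.5000); cell (1,8); t to first gridline: x 0.2771, y 0.4600 (then +1.1547 / +2.0000)
    (0,8) via x @ 0.2771  # hit
  → r_3 = 0.2771
beam 4: φ=0°, α=195°
  direction (-0.9659, -0.2588); cell (1,8); t to first gridline: x 0.2485, y 2.9751 (then +1.0353 / +3.8637)
    (0,8) via x @ 0.2485  # hit
  → r_4 = 0.2485
beam 5: φ=45°, α=240°
  direction (-0.5000, -0.8660); cell (1,8); t to first gridline: x 0.4800, y 0.8891 (then +2.0000 / +1.1547)
    (0,8) via x @ 0.4800  # hit
  → r_5 = 0.4800
beam 6: φ=90°, α=285°
  direction (0.2588, -0.9659); cell (1,8); t to first gridline: x 2.9364, y 0.7972 (then +3.8637 / +1.0353)
    (1,7) via y @ 0.7972
    (1,6) via y @ 1.8324
    (1,5) via y @ 2.8677
    (2,5) via x @ 2.9364
    (2,4) via y @ 3.9030
    (2,3) via y @ 4.9383  # hit
  → r_6 = 4.9383
beam 7: φ=135°, α=330°
  direction (0.8660, -0.5000); cell (1,8); t to first gridline: x 0.8776, y 1.5400 (then +1.1547 / +2.0000)
    (2,8) via x @ 0.8776
    (2,7) via y @ 1.5400
    (3,7) via x @ 2.0323
    (4,7) via x @ 3.1870
    (4,6) via y @ 3.5400
    (5,6) via x @ 4.3417
    (6,6) via x @ 5.4964  # hit
  → r_7 = 5.4964

ranges = [0.2656, 0.2381, 0.2771, 0.2485, 0.4800, 4.9383, 5.4964]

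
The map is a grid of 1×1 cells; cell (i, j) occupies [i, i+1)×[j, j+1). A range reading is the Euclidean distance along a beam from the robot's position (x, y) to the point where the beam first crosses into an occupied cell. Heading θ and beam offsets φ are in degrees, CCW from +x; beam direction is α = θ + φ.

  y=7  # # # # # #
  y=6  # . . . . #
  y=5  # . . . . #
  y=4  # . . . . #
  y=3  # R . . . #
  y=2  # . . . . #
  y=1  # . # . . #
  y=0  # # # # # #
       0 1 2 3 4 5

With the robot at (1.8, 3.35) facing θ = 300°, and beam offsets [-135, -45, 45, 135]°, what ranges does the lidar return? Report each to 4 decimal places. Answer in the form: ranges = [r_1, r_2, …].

ranges = [0.8282, 2.4329, 3.3129, 3.7788]

beam 1: φ=-135°, α=165°
  d=(-0.9659,0.2588)  start (1,3)  tX=0.8282 tY=2.5114  stride 1/|dx|=1.0353 1/|dy|=3.8637
    cross x-line → (0,3), t=0.8282 (wall)
  → r_1 = 0.8282
beam 2: φ=-45°, α=255°
  d=(-0.2588,-0.9659)  start (1,3)  tX=3.0910 tY=0.3623  stride 1/|dx|=3.8637 1/|dy|=1.0353
    cross y-line → (1,2), t=0.3623
    cross y-line → (1,1), t=1.3976
    cross y-line → (1,0), t=2.4329 (wall)
  → r_2 = 2.4329
beam 3: φ=45°, α=345°
  d=(0.9659,-0.2588)  start (1,3)  tX=0.2071 tY=1.3523  stride 1/|dx|=1.0353 1/|dy|=3.8637
    cross x-line → (2,3), t=0.2071
    cross x-line → (3,3), t=1.2423
    cross y-line → (3,2), t=1.3523
    cross x-line → (4,2), t=2.2776
    cross x-line → (5,2), t=3.3129 (wall)
  → r_3 = 3.3129
beam 4: φ=135°, α=75°
  d=(0.2588,0.9659)  start (1,3)  tX=0.7727 tY=0.6729  stride 1/|dx|=3.8637 1/|dy|=1.0353
    cross y-line → (1,4), t=0.6729
    cross x-line → (2,4), t=0.7727
    cross y-line → (2,5), t=1.7082
    cross y-line → (2,6), t=2.7435
    cross y-line → (2,7), t=3.7788 (wall)
  → r_4 = 3.7788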